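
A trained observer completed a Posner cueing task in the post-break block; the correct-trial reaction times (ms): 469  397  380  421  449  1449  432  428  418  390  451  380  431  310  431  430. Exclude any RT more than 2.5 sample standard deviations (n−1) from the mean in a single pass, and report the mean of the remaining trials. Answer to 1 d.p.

414.5 ms

n = 16, ΣRT = 7666, M = 479.125
Σ(x−M)² = 1024395.75; s = √(1024395.75/15) = 261.329
Cutoffs: 479.125 ± 2.5·261.329 → [-174.2, 1132.4]
Outside: 1449 → excluded.
Retained (n=15): Σ = 6217, mean = 6217/15 = 414.467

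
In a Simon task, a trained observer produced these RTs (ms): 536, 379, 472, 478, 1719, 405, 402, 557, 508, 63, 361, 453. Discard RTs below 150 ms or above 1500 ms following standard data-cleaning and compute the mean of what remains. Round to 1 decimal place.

Excluded: 63, 1719
Retained (n=10): Σ = 4551
Mean = 4551/10 = 455.1000

455.1 ms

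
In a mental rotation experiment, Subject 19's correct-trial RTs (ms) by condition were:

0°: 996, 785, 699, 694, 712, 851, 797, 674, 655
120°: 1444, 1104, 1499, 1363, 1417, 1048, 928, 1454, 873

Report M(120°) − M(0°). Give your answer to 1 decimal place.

M(0°) = 6863/9 = 762.556
M(120°) = 11130/9 = 1236.667
Difference = 1236.667 − 762.556 = 474.111 ms

474.1 ms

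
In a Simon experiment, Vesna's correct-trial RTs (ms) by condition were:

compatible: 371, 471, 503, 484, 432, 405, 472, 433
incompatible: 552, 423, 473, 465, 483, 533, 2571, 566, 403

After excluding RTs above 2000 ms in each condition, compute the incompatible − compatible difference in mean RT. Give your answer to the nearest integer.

41 ms

incompatible: exclude 2571
M(compatible) = 3571/8 = 446.375
M(incompatible) = 3898/8 = 487.250
Difference = 487.250 − 446.375 = 40.875 ms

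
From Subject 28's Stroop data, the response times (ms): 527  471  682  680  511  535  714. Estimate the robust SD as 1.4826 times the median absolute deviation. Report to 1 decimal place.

Sorted: 471, 511, 527, 535, 680, 682, 714 → median = 535
|x − 535| sorted: 0, 8, 24, 64, 145, 147, 179 → MAD = 64
Robust SD ≈ 1.4826 × 64 = 94.886

94.9 ms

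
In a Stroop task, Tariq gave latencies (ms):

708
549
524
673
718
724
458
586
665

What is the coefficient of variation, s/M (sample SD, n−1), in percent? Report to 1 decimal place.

n = 9, Σ = 5605, M = 622.7778
Σ(x−M)² = 74585.556; s = √(74585.556/8) = 96.5567
CV = 96.5567 / 622.7778 = 0.15504 = 15.504%

15.5%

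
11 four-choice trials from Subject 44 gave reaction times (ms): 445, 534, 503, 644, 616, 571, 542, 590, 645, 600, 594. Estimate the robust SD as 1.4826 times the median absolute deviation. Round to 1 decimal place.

Sorted: 445, 503, 534, 542, 571, 590, 594, 600, 616, 644, 645 → median = 590
|x − 590| sorted: 0, 4, 10, 19, 26, 48, 54, 55, 56, 87, 145 → MAD = 48
Robust SD ≈ 1.4826 × 48 = 71.165

71.2 ms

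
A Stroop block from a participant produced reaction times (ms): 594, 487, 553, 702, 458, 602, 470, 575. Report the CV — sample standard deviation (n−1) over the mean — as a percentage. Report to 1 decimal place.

n = 8, Σ = 4441, M = 555.1250
Σ(x−M)² = 47000.875; s = √(47000.875/7) = 81.9415
CV = 81.9415 / 555.1250 = 0.14761 = 14.761%

14.8%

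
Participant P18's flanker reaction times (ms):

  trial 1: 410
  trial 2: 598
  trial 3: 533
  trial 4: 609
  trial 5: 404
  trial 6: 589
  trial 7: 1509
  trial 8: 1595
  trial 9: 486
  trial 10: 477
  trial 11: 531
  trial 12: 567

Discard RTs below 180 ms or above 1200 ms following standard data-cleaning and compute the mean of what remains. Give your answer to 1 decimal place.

Excluded: 1509, 1595
Retained (n=10): Σ = 5204
Mean = 5204/10 = 520.4000

520.4 ms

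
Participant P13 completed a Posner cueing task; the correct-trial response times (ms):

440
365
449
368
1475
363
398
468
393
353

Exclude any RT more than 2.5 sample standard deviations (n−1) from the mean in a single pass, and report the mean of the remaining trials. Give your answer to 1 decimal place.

n = 10, ΣRT = 5072, M = 507.200
Σ(x−M)² = 1055211.60; s = √(1055211.60/9) = 342.412
Cutoffs: 507.200 ± 2.5·342.412 → [-348.8, 1363.2]
Outside: 1475 → excluded.
Retained (n=9): Σ = 3597, mean = 3597/9 = 399.667

399.7 ms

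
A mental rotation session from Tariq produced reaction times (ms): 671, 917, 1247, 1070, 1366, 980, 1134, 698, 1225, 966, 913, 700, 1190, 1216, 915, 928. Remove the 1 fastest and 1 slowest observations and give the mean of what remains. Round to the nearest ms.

Sorted: 671, 698, 700, 913, 915, 917, 928, 966, 980, 1070, 1134, 1190, 1216, 1225, 1247, 1366
Drop lowest 1 (671) and highest 1 (1366)
Remaining (n=14): Σ = 14099, mean = 14099/14 = 1007.071

1007 ms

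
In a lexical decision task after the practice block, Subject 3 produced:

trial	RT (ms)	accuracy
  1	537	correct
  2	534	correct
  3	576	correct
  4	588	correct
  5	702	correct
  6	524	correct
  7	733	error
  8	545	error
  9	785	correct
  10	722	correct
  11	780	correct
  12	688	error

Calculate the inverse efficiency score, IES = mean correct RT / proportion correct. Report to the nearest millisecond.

Correct trials (n=9): 537, 534, 576, 588, 702, 524, 785, 722, 780
Mean correct RT = 5748/9 = 638.6667 ms
Proportion correct = 9/12
IES = 638.6667 / (9/12) = 851.556 ms

852 ms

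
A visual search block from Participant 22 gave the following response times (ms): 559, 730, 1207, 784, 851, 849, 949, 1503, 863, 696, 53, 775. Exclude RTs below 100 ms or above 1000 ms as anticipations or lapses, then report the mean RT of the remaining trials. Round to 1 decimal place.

Excluded: 53, 1207, 1503
Retained (n=9): Σ = 7056
Mean = 7056/9 = 784.0000

784.0 ms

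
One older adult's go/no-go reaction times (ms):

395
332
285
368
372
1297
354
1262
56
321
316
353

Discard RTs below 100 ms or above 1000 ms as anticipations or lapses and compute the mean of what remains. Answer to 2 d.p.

Excluded: 56, 1262, 1297
Retained (n=9): Σ = 3096
Mean = 3096/9 = 344.0000

344.00 ms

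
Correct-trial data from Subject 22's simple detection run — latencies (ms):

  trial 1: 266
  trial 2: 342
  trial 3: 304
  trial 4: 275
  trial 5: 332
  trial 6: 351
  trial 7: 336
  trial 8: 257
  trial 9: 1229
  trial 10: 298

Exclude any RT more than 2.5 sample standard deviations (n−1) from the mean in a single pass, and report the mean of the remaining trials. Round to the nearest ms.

307 ms

n = 10, ΣRT = 3990, M = 399.000
Σ(x−M)² = 775366.00; s = √(775366.00/9) = 293.516
Cutoffs: 399.000 ± 2.5·293.516 → [-334.8, 1132.8]
Outside: 1229 → excluded.
Retained (n=9): Σ = 2761, mean = 2761/9 = 306.778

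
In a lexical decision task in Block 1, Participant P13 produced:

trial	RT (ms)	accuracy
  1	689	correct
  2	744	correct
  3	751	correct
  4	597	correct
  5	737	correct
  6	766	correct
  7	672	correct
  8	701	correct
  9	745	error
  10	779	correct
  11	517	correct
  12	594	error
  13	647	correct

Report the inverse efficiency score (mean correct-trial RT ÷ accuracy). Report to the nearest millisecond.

817 ms

Correct trials (n=11): 689, 744, 751, 597, 737, 766, 672, 701, 779, 517, 647
Mean correct RT = 7600/11 = 690.9091 ms
Proportion correct = 11/13
IES = 690.9091 / (11/13) = 816.529 ms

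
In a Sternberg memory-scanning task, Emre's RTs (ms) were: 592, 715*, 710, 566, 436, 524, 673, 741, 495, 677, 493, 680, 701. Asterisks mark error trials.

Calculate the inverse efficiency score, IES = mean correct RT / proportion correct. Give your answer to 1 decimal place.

657.9 ms

Correct trials (n=12): 592, 710, 566, 436, 524, 673, 741, 495, 677, 493, 680, 701
Mean correct RT = 7288/12 = 607.3333 ms
Proportion correct = 12/13
IES = 607.3333 / (12/13) = 657.944 ms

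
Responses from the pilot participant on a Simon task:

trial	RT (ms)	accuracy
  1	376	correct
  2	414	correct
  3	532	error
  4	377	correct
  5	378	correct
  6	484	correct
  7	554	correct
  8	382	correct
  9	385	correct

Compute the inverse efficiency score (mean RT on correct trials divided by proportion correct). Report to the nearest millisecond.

471 ms

Correct trials (n=8): 376, 414, 377, 378, 484, 554, 382, 385
Mean correct RT = 3350/8 = 418.7500 ms
Proportion correct = 8/9
IES = 418.7500 / (8/9) = 471.094 ms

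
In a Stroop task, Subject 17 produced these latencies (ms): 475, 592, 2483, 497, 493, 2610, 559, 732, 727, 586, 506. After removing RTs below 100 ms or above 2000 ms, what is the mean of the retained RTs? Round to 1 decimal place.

574.1 ms

Excluded: 2483, 2610
Retained (n=9): Σ = 5167
Mean = 5167/9 = 574.1111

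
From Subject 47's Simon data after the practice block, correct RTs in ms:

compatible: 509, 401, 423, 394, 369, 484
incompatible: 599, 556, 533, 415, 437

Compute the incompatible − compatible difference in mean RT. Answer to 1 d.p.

M(compatible) = 2580/6 = 430.000
M(incompatible) = 2540/5 = 508.000
Difference = 508.000 − 430.000 = 78.000 ms

78.0 ms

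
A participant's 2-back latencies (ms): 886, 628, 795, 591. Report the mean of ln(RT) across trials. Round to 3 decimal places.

6.572

ln(RT): 6.7867, 6.4425, 6.6783, 6.3818
Σ ln(RT) = 26.2894
Mean = 26.2894/4 = 6.57235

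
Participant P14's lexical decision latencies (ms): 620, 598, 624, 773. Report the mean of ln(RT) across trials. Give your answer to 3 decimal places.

6.477

ln(RT): 6.4297, 6.3936, 6.4362, 6.6503
Σ ln(RT) = 25.9097
Mean = 25.9097/4 = 6.47743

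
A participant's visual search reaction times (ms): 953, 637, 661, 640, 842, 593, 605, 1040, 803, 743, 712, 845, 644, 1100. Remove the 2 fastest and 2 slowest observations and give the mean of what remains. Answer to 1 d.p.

748.0 ms

Sorted: 593, 605, 637, 640, 644, 661, 712, 743, 803, 842, 845, 953, 1040, 1100
Drop lowest 2 (593, 605) and highest 2 (1040, 1100)
Remaining (n=10): Σ = 7480, mean = 7480/10 = 748.000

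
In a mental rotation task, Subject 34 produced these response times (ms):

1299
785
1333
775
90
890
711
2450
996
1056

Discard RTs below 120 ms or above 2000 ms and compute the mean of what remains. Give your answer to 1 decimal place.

Excluded: 90, 2450
Retained (n=8): Σ = 7845
Mean = 7845/8 = 980.6250

980.6 ms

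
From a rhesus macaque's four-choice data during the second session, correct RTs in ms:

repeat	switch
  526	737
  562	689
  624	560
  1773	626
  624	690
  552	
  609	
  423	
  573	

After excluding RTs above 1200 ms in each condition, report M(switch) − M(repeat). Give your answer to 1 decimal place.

repeat: exclude 1773
M(repeat) = 4493/8 = 561.625
M(switch) = 3302/5 = 660.400
Difference = 660.400 − 561.625 = 98.775 ms

98.8 ms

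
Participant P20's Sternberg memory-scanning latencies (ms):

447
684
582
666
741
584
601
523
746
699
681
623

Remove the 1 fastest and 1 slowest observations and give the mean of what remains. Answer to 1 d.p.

Sorted: 447, 523, 582, 584, 601, 623, 666, 681, 684, 699, 741, 746
Drop lowest 1 (447) and highest 1 (746)
Remaining (n=10): Σ = 6384, mean = 6384/10 = 638.400

638.4 ms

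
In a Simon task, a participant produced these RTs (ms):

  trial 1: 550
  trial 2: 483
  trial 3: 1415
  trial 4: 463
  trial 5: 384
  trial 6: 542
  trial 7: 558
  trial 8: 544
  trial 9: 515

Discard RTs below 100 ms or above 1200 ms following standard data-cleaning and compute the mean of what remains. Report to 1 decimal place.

Excluded: 1415
Retained (n=8): Σ = 4039
Mean = 4039/8 = 504.8750

504.9 ms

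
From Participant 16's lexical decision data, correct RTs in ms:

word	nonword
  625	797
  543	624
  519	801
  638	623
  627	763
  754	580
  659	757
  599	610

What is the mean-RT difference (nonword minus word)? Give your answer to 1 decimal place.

73.9 ms

M(word) = 4964/8 = 620.500
M(nonword) = 5555/8 = 694.375
Difference = 694.375 − 620.500 = 73.875 ms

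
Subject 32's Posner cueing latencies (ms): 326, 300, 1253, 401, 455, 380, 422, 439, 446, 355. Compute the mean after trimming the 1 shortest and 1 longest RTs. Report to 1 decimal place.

403.0 ms

Sorted: 300, 326, 355, 380, 401, 422, 439, 446, 455, 1253
Drop lowest 1 (300) and highest 1 (1253)
Remaining (n=8): Σ = 3224, mean = 3224/8 = 403.000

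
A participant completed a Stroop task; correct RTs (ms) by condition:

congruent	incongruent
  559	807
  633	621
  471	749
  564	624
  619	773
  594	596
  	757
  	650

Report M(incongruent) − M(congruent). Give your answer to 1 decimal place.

M(congruent) = 3440/6 = 573.333
M(incongruent) = 5577/8 = 697.125
Difference = 697.125 − 573.333 = 123.792 ms

123.8 ms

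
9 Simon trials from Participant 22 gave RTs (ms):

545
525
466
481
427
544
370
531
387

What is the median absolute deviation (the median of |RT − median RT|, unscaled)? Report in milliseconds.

Sorted: 370, 387, 427, 466, 481, 525, 531, 544, 545 → median = 481
|x − 481|: 64, 44, 15, 0, 54, 63, 111, 50, 94
Sorted deviations: 0, 15, 44, 50, 54, 63, 64, 94, 111 → MAD = 54

54 ms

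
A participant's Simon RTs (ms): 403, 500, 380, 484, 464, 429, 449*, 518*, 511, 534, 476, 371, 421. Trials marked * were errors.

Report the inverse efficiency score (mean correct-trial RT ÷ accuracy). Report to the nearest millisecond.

Correct trials (n=11): 403, 500, 380, 484, 464, 429, 511, 534, 476, 371, 421
Mean correct RT = 4973/11 = 452.0909 ms
Proportion correct = 11/13
IES = 452.0909 / (11/13) = 534.289 ms

534 ms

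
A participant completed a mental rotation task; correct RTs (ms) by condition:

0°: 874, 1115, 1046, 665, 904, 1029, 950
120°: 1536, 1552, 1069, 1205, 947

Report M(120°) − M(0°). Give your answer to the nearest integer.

321 ms

M(0°) = 6583/7 = 940.429
M(120°) = 6309/5 = 1261.800
Difference = 1261.800 − 940.429 = 321.371 ms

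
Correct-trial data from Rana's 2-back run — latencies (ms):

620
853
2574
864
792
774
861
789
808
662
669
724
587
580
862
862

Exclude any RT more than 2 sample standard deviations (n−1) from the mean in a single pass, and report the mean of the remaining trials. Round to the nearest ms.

n = 16, ΣRT = 13881, M = 867.562
Σ(x−M)² = 3261429.94; s = √(3261429.94/15) = 466.292
Cutoffs: 867.562 ± 2·466.292 → [-65.0, 1800.1]
Outside: 2574 → excluded.
Retained (n=15): Σ = 11307, mean = 11307/15 = 753.800

754 ms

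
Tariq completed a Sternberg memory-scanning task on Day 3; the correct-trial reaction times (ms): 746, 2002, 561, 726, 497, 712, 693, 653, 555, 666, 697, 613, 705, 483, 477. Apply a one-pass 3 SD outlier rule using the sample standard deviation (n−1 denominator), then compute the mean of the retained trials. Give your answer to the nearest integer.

627 ms

n = 15, ΣRT = 10786, M = 719.067
Σ(x−M)² = 1882076.93; s = √(1882076.93/14) = 366.653
Cutoffs: 719.067 ± 3·366.653 → [-380.9, 1819.0]
Outside: 2002 → excluded.
Retained (n=14): Σ = 8784, mean = 8784/14 = 627.429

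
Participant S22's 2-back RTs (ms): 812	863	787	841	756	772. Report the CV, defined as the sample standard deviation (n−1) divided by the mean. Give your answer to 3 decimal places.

n = 6, Σ = 4831, M = 805.1667
Σ(x−M)² = 8522.833; s = √(8522.833/5) = 41.2864
CV = 41.2864 / 805.1667 = 0.05128

0.051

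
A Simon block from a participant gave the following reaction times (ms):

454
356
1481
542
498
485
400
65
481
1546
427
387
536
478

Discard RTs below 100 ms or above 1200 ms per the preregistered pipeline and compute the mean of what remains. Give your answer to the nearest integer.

459 ms

Excluded: 65, 1481, 1546
Retained (n=11): Σ = 5044
Mean = 5044/11 = 458.5455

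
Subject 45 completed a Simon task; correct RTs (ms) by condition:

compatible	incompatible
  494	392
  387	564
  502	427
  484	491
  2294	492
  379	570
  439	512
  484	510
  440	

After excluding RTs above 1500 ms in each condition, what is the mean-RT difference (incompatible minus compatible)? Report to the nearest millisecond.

compatible: exclude 2294
M(compatible) = 3609/8 = 451.125
M(incompatible) = 3958/8 = 494.750
Difference = 494.750 − 451.125 = 43.625 ms

44 ms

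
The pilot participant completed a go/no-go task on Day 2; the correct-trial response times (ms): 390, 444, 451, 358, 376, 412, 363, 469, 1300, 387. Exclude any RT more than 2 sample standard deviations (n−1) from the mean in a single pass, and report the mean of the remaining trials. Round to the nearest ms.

406 ms

n = 10, ΣRT = 4950, M = 495.000
Σ(x−M)² = 733170.00; s = √(733170.00/9) = 285.418
Cutoffs: 495.000 ± 2·285.418 → [-75.8, 1065.8]
Outside: 1300 → excluded.
Retained (n=9): Σ = 3650, mean = 3650/9 = 405.556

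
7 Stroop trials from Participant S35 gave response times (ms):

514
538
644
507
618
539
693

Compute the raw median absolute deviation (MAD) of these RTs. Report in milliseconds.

Sorted: 507, 514, 538, 539, 618, 644, 693 → median = 539
|x − 539|: 25, 1, 105, 32, 79, 0, 154
Sorted deviations: 0, 1, 25, 32, 79, 105, 154 → MAD = 32

32 ms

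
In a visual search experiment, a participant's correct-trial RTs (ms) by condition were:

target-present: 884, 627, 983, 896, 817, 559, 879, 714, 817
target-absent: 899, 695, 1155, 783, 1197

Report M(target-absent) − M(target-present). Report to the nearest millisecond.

148 ms

M(target-present) = 7176/9 = 797.333
M(target-absent) = 4729/5 = 945.800
Difference = 945.800 − 797.333 = 148.467 ms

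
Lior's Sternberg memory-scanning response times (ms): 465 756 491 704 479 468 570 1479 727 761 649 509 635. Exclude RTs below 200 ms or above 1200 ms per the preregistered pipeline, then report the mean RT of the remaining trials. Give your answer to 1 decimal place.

601.2 ms

Excluded: 1479
Retained (n=12): Σ = 7214
Mean = 7214/12 = 601.1667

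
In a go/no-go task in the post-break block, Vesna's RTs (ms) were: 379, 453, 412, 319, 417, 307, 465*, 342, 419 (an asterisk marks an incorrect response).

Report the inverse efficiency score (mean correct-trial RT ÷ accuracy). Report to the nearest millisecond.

429 ms

Correct trials (n=8): 379, 453, 412, 319, 417, 307, 342, 419
Mean correct RT = 3048/8 = 381.0000 ms
Proportion correct = 8/9
IES = 381.0000 / (8/9) = 428.625 ms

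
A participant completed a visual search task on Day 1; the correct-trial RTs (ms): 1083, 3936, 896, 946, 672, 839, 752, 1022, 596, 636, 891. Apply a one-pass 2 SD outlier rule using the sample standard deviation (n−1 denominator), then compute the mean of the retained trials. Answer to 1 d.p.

833.3 ms

n = 11, ΣRT = 12269, M = 1115.364
Σ(x−M)² = 8997406.55; s = √(8997406.55/10) = 948.547
Cutoffs: 1115.364 ± 2·948.547 → [-781.7, 3012.5]
Outside: 3936 → excluded.
Retained (n=10): Σ = 8333, mean = 8333/10 = 833.300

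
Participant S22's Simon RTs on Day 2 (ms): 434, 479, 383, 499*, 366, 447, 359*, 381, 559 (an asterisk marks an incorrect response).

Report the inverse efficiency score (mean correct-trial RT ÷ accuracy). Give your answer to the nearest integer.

Correct trials (n=7): 434, 479, 383, 366, 447, 381, 559
Mean correct RT = 3049/7 = 435.5714 ms
Proportion correct = 7/9
IES = 435.5714 / (7/9) = 560.020 ms

560 ms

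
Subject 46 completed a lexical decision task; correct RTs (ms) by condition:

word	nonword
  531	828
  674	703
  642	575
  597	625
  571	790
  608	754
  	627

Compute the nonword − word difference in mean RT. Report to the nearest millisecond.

M(word) = 3623/6 = 603.833
M(nonword) = 4902/7 = 700.286
Difference = 700.286 − 603.833 = 96.452 ms

96 ms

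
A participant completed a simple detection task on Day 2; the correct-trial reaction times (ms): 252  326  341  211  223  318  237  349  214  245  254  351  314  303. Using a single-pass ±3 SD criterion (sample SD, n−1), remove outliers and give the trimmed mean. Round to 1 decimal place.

n = 14, ΣRT = 3938, M = 281.286
Σ(x−M)² = 35644.86; s = √(35644.86/13) = 52.363
Cutoffs: 281.286 ± 3·52.363 → [124.2, 438.4]
No RTs fall outside the cutoffs; all 14 retained. Mean = 3938/14 = 281.286

281.3 ms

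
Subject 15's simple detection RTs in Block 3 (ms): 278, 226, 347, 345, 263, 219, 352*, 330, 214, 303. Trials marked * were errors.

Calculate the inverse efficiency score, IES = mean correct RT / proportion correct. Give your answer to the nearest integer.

Correct trials (n=9): 278, 226, 347, 345, 263, 219, 330, 214, 303
Mean correct RT = 2525/9 = 280.5556 ms
Proportion correct = 9/10
IES = 280.5556 / (9/10) = 311.728 ms

312 ms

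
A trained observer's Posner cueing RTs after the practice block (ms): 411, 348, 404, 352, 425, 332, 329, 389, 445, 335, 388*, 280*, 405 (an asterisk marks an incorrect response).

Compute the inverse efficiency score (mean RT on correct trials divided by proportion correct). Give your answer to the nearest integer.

Correct trials (n=11): 411, 348, 404, 352, 425, 332, 329, 389, 445, 335, 405
Mean correct RT = 4175/11 = 379.5455 ms
Proportion correct = 11/13
IES = 379.5455 / (11/13) = 448.554 ms

449 ms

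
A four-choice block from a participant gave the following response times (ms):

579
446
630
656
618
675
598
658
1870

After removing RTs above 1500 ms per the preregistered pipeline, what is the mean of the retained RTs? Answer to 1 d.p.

Excluded: 1870
Retained (n=8): Σ = 4860
Mean = 4860/8 = 607.5000

607.5 ms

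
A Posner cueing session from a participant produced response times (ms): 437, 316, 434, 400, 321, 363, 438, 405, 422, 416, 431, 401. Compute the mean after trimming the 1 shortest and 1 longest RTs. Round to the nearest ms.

403 ms

Sorted: 316, 321, 363, 400, 401, 405, 416, 422, 431, 434, 437, 438
Drop lowest 1 (316) and highest 1 (438)
Remaining (n=10): Σ = 4030, mean = 4030/10 = 403.000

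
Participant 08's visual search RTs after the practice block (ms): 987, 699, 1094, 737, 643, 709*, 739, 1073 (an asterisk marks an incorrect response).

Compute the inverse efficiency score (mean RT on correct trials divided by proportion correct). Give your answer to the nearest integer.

975 ms

Correct trials (n=7): 987, 699, 1094, 737, 643, 739, 1073
Mean correct RT = 5972/7 = 853.1429 ms
Proportion correct = 7/8
IES = 853.1429 / (7/8) = 975.020 ms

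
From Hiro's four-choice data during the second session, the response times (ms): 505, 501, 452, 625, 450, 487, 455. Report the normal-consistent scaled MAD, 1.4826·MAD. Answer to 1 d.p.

47.4 ms

Sorted: 450, 452, 455, 487, 501, 505, 625 → median = 487
|x − 487| sorted: 0, 14, 18, 32, 35, 37, 138 → MAD = 32
Robust SD ≈ 1.4826 × 32 = 47.443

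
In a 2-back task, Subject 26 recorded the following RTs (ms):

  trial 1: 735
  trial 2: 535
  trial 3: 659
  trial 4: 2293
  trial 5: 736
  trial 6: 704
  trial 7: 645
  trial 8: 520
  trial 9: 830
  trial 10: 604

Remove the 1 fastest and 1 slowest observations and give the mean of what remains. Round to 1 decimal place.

681.0 ms

Sorted: 520, 535, 604, 645, 659, 704, 735, 736, 830, 2293
Drop lowest 1 (520) and highest 1 (2293)
Remaining (n=8): Σ = 5448, mean = 5448/8 = 681.000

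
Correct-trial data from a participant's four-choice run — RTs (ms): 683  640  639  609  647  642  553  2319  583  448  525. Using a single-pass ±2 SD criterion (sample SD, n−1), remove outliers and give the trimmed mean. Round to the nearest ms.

597 ms

n = 11, ΣRT = 8288, M = 753.455
Σ(x−M)² = 2741220.73; s = √(2741220.73/10) = 523.567
Cutoffs: 753.455 ± 2·523.567 → [-293.7, 1800.6]
Outside: 2319 → excluded.
Retained (n=10): Σ = 5969, mean = 5969/10 = 596.900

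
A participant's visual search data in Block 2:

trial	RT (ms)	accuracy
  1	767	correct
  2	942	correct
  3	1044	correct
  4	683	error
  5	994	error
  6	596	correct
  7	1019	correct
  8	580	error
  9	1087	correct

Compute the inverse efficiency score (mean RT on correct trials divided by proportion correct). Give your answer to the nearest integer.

1364 ms

Correct trials (n=6): 767, 942, 1044, 596, 1019, 1087
Mean correct RT = 5455/6 = 909.1667 ms
Proportion correct = 6/9
IES = 909.1667 / (6/9) = 1363.750 ms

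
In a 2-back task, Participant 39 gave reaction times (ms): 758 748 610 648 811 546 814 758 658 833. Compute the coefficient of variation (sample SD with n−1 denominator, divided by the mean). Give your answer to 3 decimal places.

n = 10, Σ = 7184, M = 718.4000
Σ(x−M)² = 84936.400; s = √(84936.400/9) = 97.1462
CV = 97.1462 / 718.4000 = 0.13523

0.135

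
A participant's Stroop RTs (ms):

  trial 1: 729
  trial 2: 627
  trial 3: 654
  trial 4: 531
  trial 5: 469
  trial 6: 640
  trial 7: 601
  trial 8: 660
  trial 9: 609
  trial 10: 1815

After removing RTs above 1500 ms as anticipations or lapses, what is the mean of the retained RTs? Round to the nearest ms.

613 ms

Excluded: 1815
Retained (n=9): Σ = 5520
Mean = 5520/9 = 613.3333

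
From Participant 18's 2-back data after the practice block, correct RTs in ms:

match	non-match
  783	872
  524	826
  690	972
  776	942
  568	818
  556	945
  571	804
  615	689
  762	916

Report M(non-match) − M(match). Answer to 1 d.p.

215.4 ms

M(match) = 5845/9 = 649.444
M(non-match) = 7784/9 = 864.889
Difference = 864.889 − 649.444 = 215.444 ms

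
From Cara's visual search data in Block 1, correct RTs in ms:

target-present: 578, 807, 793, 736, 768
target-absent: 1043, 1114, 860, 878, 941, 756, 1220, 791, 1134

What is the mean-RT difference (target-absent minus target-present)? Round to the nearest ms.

M(target-present) = 3682/5 = 736.400
M(target-absent) = 8737/9 = 970.778
Difference = 970.778 − 736.400 = 234.378 ms

234 ms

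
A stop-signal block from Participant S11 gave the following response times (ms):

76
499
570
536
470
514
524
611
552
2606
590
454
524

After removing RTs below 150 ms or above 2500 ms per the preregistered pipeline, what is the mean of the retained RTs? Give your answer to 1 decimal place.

531.3 ms

Excluded: 76, 2606
Retained (n=11): Σ = 5844
Mean = 5844/11 = 531.2727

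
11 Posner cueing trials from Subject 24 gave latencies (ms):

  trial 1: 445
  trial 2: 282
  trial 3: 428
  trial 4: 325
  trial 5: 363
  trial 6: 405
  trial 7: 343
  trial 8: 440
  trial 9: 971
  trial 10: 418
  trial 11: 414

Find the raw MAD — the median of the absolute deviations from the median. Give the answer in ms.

Sorted: 282, 325, 343, 363, 405, 414, 418, 428, 440, 445, 971 → median = 414
|x − 414|: 31, 132, 14, 89, 51, 9, 71, 26, 557, 4, 0
Sorted deviations: 0, 4, 9, 14, 26, 31, 51, 71, 89, 132, 557 → MAD = 31

31 ms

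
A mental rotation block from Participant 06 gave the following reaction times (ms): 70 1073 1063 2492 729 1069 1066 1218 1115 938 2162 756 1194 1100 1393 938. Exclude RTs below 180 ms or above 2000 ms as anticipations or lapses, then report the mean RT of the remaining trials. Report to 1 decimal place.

Excluded: 70, 2162, 2492
Retained (n=13): Σ = 13652
Mean = 13652/13 = 1050.1538

1050.2 ms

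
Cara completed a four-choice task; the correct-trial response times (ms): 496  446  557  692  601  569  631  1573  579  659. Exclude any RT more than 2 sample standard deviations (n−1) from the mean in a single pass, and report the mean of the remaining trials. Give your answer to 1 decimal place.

581.1 ms

n = 10, ΣRT = 6803, M = 680.300
Σ(x−M)² = 932938.10; s = √(932938.10/9) = 321.962
Cutoffs: 680.300 ± 2·321.962 → [36.4, 1324.2]
Outside: 1573 → excluded.
Retained (n=9): Σ = 5230, mean = 5230/9 = 581.111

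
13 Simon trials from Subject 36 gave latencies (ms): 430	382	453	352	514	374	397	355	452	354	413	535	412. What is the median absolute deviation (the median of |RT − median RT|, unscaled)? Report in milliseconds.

40 ms

Sorted: 352, 354, 355, 374, 382, 397, 412, 413, 430, 452, 453, 514, 535 → median = 412
|x − 412|: 18, 30, 41, 60, 102, 38, 15, 57, 40, 58, 1, 123, 0
Sorted deviations: 0, 1, 15, 18, 30, 38, 40, 41, 57, 58, 60, 102, 123 → MAD = 40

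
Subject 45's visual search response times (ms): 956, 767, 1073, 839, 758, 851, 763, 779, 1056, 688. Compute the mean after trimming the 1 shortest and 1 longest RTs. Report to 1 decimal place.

Sorted: 688, 758, 763, 767, 779, 839, 851, 956, 1056, 1073
Drop lowest 1 (688) and highest 1 (1073)
Remaining (n=8): Σ = 6769, mean = 6769/8 = 846.125

846.1 ms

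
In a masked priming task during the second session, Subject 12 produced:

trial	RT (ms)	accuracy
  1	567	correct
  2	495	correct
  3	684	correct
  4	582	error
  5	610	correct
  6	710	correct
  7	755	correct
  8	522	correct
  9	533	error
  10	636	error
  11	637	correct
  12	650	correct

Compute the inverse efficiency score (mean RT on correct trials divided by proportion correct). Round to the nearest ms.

834 ms

Correct trials (n=9): 567, 495, 684, 610, 710, 755, 522, 637, 650
Mean correct RT = 5630/9 = 625.5556 ms
Proportion correct = 9/12
IES = 625.5556 / (9/12) = 834.074 ms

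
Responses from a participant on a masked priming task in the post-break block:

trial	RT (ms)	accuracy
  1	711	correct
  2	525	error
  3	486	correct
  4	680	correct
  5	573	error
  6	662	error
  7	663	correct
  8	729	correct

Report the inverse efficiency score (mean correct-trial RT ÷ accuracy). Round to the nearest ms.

Correct trials (n=5): 711, 486, 680, 663, 729
Mean correct RT = 3269/5 = 653.8000 ms
Proportion correct = 5/8
IES = 653.8000 / (5/8) = 1046.080 ms

1046 ms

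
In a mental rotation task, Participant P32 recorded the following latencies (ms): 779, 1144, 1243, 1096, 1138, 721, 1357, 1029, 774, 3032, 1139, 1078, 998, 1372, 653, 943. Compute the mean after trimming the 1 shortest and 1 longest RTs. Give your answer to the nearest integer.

1058 ms

Sorted: 653, 721, 774, 779, 943, 998, 1029, 1078, 1096, 1138, 1139, 1144, 1243, 1357, 1372, 3032
Drop lowest 1 (653) and highest 1 (3032)
Remaining (n=14): Σ = 14811, mean = 14811/14 = 1057.929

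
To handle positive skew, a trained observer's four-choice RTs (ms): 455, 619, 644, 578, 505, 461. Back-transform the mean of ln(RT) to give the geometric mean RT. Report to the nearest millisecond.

539 ms

ln(RT): 6.1203, 6.4281, 6.4677, 6.3596, 6.2246, 6.1334
Mean ln(RT) = 37.7336/6 = 6.28894
Geometric mean = exp(6.28894) = 538.58 ms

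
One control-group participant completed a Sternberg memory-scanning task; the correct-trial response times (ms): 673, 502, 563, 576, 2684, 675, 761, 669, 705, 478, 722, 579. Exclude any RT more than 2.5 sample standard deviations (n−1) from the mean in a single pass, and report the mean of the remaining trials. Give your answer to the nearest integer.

n = 12, ΣRT = 9587, M = 798.917
Σ(x−M)² = 3962660.92; s = √(3962660.92/11) = 600.202
Cutoffs: 798.917 ± 2.5·600.202 → [-701.6, 2299.4]
Outside: 2684 → excluded.
Retained (n=11): Σ = 6903, mean = 6903/11 = 627.545

628 ms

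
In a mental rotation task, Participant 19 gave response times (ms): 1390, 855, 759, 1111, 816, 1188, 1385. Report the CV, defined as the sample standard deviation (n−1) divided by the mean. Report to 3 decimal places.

n = 7, Σ = 7504, M = 1072.0000
Σ(x−M)² = 424664.000; s = √(424664.000/6) = 266.0401
CV = 266.0401 / 1072.0000 = 0.24817

0.248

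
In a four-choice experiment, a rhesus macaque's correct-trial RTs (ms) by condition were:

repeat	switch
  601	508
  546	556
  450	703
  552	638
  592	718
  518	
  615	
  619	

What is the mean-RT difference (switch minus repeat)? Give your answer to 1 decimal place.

63.0 ms

M(repeat) = 4493/8 = 561.625
M(switch) = 3123/5 = 624.600
Difference = 624.600 − 561.625 = 62.975 ms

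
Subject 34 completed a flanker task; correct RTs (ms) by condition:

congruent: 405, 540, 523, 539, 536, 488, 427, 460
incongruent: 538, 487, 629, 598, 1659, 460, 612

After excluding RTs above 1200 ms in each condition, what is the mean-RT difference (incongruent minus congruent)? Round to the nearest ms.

incongruent: exclude 1659
M(congruent) = 3918/8 = 489.750
M(incongruent) = 3324/6 = 554.000
Difference = 554.000 − 489.750 = 64.250 ms

64 ms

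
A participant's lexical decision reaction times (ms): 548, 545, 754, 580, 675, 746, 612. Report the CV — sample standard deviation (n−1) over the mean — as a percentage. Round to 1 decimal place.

n = 7, Σ = 4460, M = 637.1429
Σ(x−M)² = 47272.857; s = √(47272.857/6) = 88.7627
CV = 88.7627 / 637.1429 = 0.13931 = 13.931%

13.9%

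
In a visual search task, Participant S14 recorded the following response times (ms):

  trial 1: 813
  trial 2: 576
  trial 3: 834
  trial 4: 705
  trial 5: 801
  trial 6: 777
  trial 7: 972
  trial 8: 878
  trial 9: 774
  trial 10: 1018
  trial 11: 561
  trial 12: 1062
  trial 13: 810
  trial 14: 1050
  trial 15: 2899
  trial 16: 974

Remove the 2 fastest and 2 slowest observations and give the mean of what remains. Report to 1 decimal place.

867.2 ms

Sorted: 561, 576, 705, 774, 777, 801, 810, 813, 834, 878, 972, 974, 1018, 1050, 1062, 2899
Drop lowest 2 (561, 576) and highest 2 (1062, 2899)
Remaining (n=12): Σ = 10406, mean = 10406/12 = 867.167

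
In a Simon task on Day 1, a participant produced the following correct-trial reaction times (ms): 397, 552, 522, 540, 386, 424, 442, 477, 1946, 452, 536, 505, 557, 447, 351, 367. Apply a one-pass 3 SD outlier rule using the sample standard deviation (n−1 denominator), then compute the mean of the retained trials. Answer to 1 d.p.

463.7 ms

n = 16, ΣRT = 8901, M = 556.312
Σ(x−M)² = 2127813.44; s = √(2127813.44/15) = 376.635
Cutoffs: 556.312 ± 3·376.635 → [-573.6, 1686.2]
Outside: 1946 → excluded.
Retained (n=15): Σ = 6955, mean = 6955/15 = 463.667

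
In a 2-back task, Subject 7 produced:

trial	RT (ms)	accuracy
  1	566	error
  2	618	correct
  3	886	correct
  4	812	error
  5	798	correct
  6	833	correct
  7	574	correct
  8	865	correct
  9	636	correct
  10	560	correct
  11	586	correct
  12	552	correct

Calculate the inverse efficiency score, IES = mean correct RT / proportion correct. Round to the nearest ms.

829 ms

Correct trials (n=10): 618, 886, 798, 833, 574, 865, 636, 560, 586, 552
Mean correct RT = 6908/10 = 690.8000 ms
Proportion correct = 10/12
IES = 690.8000 / (10/12) = 828.960 ms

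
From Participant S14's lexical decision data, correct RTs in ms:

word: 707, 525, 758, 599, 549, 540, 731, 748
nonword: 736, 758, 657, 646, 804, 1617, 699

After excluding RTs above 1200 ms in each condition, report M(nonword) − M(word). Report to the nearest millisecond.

72 ms

nonword: exclude 1617
M(word) = 5157/8 = 644.625
M(nonword) = 4300/6 = 716.667
Difference = 716.667 − 644.625 = 72.042 ms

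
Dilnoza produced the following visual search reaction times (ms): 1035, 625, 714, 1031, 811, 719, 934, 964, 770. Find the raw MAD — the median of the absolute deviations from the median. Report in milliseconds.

123 ms

Sorted: 625, 714, 719, 770, 811, 934, 964, 1031, 1035 → median = 811
|x − 811|: 224, 186, 97, 220, 0, 92, 123, 153, 41
Sorted deviations: 0, 41, 92, 97, 123, 153, 186, 220, 224 → MAD = 123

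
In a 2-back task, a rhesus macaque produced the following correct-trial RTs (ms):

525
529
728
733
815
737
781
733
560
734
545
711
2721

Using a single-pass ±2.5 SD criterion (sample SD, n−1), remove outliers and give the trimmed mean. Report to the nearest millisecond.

678 ms

n = 13, ΣRT = 10852, M = 834.769
Σ(x−M)² = 3977210.31; s = √(3977210.31/12) = 575.703
Cutoffs: 834.769 ± 2.5·575.703 → [-604.5, 2274.0]
Outside: 2721 → excluded.
Retained (n=12): Σ = 8131, mean = 8131/12 = 677.583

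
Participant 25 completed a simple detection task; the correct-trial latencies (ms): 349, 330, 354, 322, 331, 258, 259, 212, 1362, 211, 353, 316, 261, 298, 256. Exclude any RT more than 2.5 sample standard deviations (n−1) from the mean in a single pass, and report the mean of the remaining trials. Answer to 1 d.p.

293.6 ms

n = 15, ΣRT = 5472, M = 364.800
Σ(x−M)² = 1098156.40; s = √(1098156.40/14) = 280.071
Cutoffs: 364.800 ± 2.5·280.071 → [-335.4, 1065.0]
Outside: 1362 → excluded.
Retained (n=14): Σ = 4110, mean = 4110/14 = 293.571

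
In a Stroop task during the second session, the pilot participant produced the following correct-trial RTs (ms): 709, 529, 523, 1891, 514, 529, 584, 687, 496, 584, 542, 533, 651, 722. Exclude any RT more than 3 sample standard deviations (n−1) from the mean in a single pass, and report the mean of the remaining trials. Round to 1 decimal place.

n = 14, ΣRT = 9494, M = 678.143
Σ(x−M)² = 1660715.71; s = √(1660715.71/13) = 357.418
Cutoffs: 678.143 ± 3·357.418 → [-394.1, 1750.4]
Outside: 1891 → excluded.
Retained (n=13): Σ = 7603, mean = 7603/13 = 584.846

584.8 ms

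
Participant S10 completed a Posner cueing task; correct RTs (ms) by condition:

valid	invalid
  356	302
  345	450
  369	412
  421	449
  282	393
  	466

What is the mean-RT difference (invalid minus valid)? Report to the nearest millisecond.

57 ms

M(valid) = 1773/5 = 354.600
M(invalid) = 2472/6 = 412.000
Difference = 412.000 − 354.600 = 57.400 ms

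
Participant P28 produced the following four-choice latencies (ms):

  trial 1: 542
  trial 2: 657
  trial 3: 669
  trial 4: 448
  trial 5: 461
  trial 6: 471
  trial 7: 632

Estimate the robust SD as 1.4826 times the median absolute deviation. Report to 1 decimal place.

133.4 ms

Sorted: 448, 461, 471, 542, 632, 657, 669 → median = 542
|x − 542| sorted: 0, 71, 81, 90, 94, 115, 127 → MAD = 90
Robust SD ≈ 1.4826 × 90 = 133.434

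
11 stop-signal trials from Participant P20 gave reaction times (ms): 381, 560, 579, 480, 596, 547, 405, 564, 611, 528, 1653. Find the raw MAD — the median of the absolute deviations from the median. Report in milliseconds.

36 ms

Sorted: 381, 405, 480, 528, 547, 560, 564, 579, 596, 611, 1653 → median = 560
|x − 560|: 179, 0, 19, 80, 36, 13, 155, 4, 51, 32, 1093
Sorted deviations: 0, 4, 13, 19, 32, 36, 51, 80, 155, 179, 1093 → MAD = 36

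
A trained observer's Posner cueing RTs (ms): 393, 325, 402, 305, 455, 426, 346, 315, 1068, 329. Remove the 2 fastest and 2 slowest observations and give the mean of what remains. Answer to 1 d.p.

370.2 ms

Sorted: 305, 315, 325, 329, 346, 393, 402, 426, 455, 1068
Drop lowest 2 (305, 315) and highest 2 (455, 1068)
Remaining (n=6): Σ = 2221, mean = 2221/6 = 370.167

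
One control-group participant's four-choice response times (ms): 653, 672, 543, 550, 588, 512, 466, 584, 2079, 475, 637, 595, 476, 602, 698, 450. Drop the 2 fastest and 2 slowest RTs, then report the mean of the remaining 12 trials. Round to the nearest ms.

Sorted: 450, 466, 475, 476, 512, 543, 550, 584, 588, 595, 602, 637, 653, 672, 698, 2079
Drop lowest 2 (450, 466) and highest 2 (698, 2079)
Remaining (n=12): Σ = 6887, mean = 6887/12 = 573.917

574 ms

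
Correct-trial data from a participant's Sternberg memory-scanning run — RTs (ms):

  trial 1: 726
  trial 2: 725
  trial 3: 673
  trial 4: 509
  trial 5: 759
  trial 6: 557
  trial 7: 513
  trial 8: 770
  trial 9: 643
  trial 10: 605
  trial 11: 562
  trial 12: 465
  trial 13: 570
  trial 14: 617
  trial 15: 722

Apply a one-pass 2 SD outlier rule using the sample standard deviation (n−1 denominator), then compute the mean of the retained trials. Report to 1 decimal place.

n = 15, ΣRT = 9416, M = 627.733
Σ(x−M)² = 134788.93; s = √(134788.93/14) = 98.121
Cutoffs: 627.733 ± 2·98.121 → [431.5, 824.0]
No RTs fall outside the cutoffs; all 15 retained. Mean = 9416/15 = 627.733

627.7 ms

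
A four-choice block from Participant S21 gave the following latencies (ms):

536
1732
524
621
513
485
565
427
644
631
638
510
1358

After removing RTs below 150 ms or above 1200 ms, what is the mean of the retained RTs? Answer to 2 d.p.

Excluded: 1358, 1732
Retained (n=11): Σ = 6094
Mean = 6094/11 = 554.0000

554.00 ms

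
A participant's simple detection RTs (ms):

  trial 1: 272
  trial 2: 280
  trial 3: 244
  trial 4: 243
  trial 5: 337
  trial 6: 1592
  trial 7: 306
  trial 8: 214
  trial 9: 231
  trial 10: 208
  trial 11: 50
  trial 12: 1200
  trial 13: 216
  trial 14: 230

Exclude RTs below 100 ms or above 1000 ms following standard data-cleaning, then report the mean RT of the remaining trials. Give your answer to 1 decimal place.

Excluded: 50, 1200, 1592
Retained (n=11): Σ = 2781
Mean = 2781/11 = 252.8182

252.8 ms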